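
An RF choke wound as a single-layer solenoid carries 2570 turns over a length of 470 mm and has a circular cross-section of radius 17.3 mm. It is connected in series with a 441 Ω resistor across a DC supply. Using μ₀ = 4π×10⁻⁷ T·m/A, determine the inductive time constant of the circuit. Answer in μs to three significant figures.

A = πr² = π(1.730×10^-2 m)² = 9.402×10^-4 m².
L = μ₀N²A/ℓ = (4π×10⁻⁷)(2570)²(9.402×10^-4)/(0.47) = 1.660×10^-2 H.
τ = L/R = (1.660×10^-2)/(441) = 3.765×10^-5 s.

τ ≈ 37.7 μs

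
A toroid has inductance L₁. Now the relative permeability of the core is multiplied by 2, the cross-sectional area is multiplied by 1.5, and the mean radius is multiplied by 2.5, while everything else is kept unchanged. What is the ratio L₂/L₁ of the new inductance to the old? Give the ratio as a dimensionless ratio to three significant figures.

For a toroid, L ∝ μᵣN²A/R.
L₂/L₁ = (2) × (1.5) × (2.5)^-1 = 1.20.

L₂/L₁ = 1.20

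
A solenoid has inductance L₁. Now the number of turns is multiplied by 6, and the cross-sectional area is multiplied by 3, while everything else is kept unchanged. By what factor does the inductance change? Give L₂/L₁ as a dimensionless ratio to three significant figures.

For a solenoid, L ∝ μᵣN²A/ℓ.
L₂/L₁ = (6)^2 × (3) = 108.

L₂/L₁ = 108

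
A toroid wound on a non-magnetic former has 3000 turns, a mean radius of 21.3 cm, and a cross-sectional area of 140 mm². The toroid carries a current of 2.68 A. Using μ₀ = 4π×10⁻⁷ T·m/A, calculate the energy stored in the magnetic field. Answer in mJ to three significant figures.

U ≈ 4.25 mJ

L = μ₀N²A/(2πR) = (4π×10⁻⁷)(3000)²(1.400×10^-4)/(2π×0.213) = 1.183×10^-3 H.
U = ½LI² = ½(1.183×10^-3)(2.68)² = 4.249×10^-3 J.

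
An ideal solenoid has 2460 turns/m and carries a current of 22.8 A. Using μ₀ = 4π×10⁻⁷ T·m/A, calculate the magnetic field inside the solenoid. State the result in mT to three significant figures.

B ≈ 70.5 mT

Inside a long solenoid, B = μ₀nI.
B = (4π×10⁻⁷)(2.460×10^3 m⁻¹)(22.8 A) = 7.048×10^-2 T.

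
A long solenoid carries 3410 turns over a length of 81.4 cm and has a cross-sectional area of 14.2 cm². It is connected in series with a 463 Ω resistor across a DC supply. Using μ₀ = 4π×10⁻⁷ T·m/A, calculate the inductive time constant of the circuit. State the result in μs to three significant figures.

A = 14.2 cm² = 1.420×10^-3 m².
L = μ₀N²A/ℓ = (4π×10⁻⁷)(3410)²(1.420×10^-3)/(0.814) = 2.549×10^-2 H.
τ = L/R = (2.549×10^-2)/(463) = 5.506×10^-5 s.

τ ≈ 55.1 μs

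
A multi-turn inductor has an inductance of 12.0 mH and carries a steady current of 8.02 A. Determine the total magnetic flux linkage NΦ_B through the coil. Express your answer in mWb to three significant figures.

From L = NΦ_B/I, the flux linkage is NΦ_B = LI.
NΦ_B = (1.200×10^-2 H)(8.02 A) = 9.624×10^-2 Wb.

NΦ_B ≈ 96.2 mWb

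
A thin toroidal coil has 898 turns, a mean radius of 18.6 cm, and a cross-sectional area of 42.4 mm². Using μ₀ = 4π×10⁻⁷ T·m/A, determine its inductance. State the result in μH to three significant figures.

For a thin toroid, L = μ₀N²A/(2πR).
L = (4π×10⁻⁷)(898)²(4.240×10^-5) / (2π×0.186 m) = 3.677×10^-5 H.

L ≈ 36.8 μH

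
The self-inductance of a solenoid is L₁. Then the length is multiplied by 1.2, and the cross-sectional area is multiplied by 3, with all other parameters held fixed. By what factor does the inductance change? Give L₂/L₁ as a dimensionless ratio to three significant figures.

L₂/L₁ = 2.50

For a solenoid, L ∝ μᵣN²A/ℓ.
L₂/L₁ = (1.2)^-1 × (3) = 2.50.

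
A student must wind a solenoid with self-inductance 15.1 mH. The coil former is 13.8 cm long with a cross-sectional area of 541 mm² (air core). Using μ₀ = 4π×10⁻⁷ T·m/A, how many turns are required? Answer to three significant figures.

N ≈ 1750 turns

A = 541 mm² = 5.410×10^-4 m².
From L = μ₀N²A/ℓ, N = √(Lℓ / (μ₀A)).
N = √[(1.510×10^-2)(0.138) / ((4π×10⁻⁷)×5.410×10^-4)] = √(3.065×10^6) ≈ 1750.8.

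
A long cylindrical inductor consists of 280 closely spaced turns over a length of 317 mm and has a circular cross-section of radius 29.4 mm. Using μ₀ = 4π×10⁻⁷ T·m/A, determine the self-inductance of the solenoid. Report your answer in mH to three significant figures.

L ≈ 0.844 mH

A = πr² = π(2.940×10^-2 m)² = 2.715×10^-3 m².
For a long solenoid, L = μ₀N²A/ℓ.
L = (4π×10⁻⁷)(280)²(2.715×10^-3)/(0.317 m) = 8.439×10^-4 H.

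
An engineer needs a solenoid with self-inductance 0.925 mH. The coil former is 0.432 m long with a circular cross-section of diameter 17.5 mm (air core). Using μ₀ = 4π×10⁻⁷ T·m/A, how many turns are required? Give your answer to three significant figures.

A = π(d/2)² = π(8.750×10^-3 m)² = 2.405×10^-4 m².
From L = μ₀N²A/ℓ, N = √(Lℓ / (μ₀A)).
N = √[(9.250×10^-4)(0.432) / ((4π×10⁻⁷)×2.405×10^-4)] = √(1.322×10^6) ≈ 1149.8.

N ≈ 1150 turns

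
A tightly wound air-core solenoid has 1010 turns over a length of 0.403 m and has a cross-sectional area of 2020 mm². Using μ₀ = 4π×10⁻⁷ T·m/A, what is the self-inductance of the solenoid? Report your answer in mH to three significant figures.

L ≈ 6.43 mH

A = 2020 mm² = 2.020×10^-3 m².
For a long solenoid, L = μ₀N²A/ℓ.
L = (4π×10⁻⁷)(1010)²(2.020×10^-3)/(0.403 m) = 6.425×10^-3 H.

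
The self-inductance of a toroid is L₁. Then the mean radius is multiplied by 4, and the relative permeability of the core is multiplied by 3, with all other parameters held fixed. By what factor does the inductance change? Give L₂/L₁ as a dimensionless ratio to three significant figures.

For a toroid, L ∝ μᵣN²A/R.
L₂/L₁ = (4)^-1 × (3) = 0.750.

L₂/L₁ = 0.750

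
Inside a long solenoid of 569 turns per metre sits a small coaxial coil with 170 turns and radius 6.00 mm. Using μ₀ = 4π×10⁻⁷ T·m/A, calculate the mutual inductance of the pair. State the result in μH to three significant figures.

The outer solenoid produces a uniform field B₁ = μ₀n₁I₁ across the inner coil,
so the flux linkage is N₂Φ = N₂B₁A₂ = μ₀n₁N₂A₂·I₁, giving M = μ₀n₁N₂A₂.
A₂ = πr² = π(6.000×10^-3 m)² = 1.131×10^-4 m².
M = (4π×10⁻⁷)(569)(170)(1.131×10^-4) = 1.3747×10^-5 H.

M ≈ 13.7 μH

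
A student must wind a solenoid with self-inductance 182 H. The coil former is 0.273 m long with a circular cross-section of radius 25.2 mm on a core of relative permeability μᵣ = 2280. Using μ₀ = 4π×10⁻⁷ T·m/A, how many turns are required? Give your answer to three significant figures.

N ≈ 2950 turns

A = πr² = π(2.520×10^-2 m)² = 1.995×10^-3 m².
From L = μ₀μᵣN²A/ℓ, N = √(Lℓ / (μ₀μᵣA)).
N = √[(182)(0.273) / ((4π×10⁻⁷)(2280)×1.995×10^-3)] = √(8.692×10^6) ≈ 2948.3.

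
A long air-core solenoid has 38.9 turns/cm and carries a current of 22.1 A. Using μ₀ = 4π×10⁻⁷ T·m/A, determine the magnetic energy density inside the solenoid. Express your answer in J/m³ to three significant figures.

B = μ₀nI = (4π×10⁻⁷)(3.890×10^3)(22.1) = 0.108 T.
u = B²/(2μ₀) = (0.108)²/(2×4π×10⁻⁷) = 4.644×10^3 J/m³.

u ≈ 4640 J/m³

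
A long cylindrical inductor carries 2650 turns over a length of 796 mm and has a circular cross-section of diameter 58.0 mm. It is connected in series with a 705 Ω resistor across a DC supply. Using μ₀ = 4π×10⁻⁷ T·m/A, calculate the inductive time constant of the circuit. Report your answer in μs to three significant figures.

A = π(d/2)² = π(2.900×10^-2 m)² = 2.642×10^-3 m².
L = μ₀N²A/ℓ = (4π×10⁻⁷)(2650)²(2.642×10^-3)/(0.796) = 2.929×10^-2 H.
τ = L/R = (2.929×10^-2)/(705) = 4.1548×10^-5 s.

τ ≈ 41.5 μs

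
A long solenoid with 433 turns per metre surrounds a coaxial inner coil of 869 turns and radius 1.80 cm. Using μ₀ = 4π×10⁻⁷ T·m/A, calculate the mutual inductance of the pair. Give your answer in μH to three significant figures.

The outer solenoid produces a uniform field B₁ = μ₀n₁I₁ across the inner coil,
so the flux linkage is N₂Φ = N₂B₁A₂ = μ₀n₁N₂A₂·I₁, giving M = μ₀n₁N₂A₂.
A₂ = πr² = π(1.800×10^-2 m)² = 1.018×10^-3 m².
M = (4π×10⁻⁷)(433)(869)(1.018×10^-3) = 4.813×10^-4 H.

M ≈ 481 μH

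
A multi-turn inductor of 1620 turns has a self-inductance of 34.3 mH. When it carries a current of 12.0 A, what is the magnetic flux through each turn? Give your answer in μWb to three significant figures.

From L = NΦ_B/I, the flux per turn is Φ_B = LI/N.
Φ_B = (3.430×10^-2 H)(12.0 A)/1620 = 2.541×10^-4 Wb.

Φ_B ≈ 254 μWb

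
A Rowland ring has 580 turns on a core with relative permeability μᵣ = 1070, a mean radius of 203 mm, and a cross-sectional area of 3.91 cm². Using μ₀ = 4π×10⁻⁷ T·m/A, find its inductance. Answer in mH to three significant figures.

L ≈ 139 mH

For a thin toroid, L = μ₀μᵣN²A/(2πR).
L = (4π×10⁻⁷)(1070)(580)²(3.910×10^-4) / (2π×0.203 m) = 0.1387 H.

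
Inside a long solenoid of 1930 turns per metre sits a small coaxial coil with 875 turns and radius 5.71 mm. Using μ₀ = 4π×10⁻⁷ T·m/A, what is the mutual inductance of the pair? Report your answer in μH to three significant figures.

M ≈ 217 μH

The outer solenoid produces a uniform field B₁ = μ₀n₁I₁ across the inner coil,
so the flux linkage is N₂Φ = N₂B₁A₂ = μ₀n₁N₂A₂·I₁, giving M = μ₀n₁N₂A₂.
A₂ = πr² = π(5.710×10^-3 m)² = 1.024×10^-4 m².
M = (4π×10⁻⁷)(1930)(875)(1.024×10^-4) = 2.174×10^-4 H.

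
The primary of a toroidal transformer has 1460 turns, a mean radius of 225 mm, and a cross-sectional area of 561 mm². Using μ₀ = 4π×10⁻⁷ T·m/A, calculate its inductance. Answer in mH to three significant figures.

For a thin toroid, L = μ₀N²A/(2πR).
L = (4π×10⁻⁷)(1460)²(5.610×10^-4) / (2π×0.225 m) = 1.063×10^-3 H.

L ≈ 1.06 mH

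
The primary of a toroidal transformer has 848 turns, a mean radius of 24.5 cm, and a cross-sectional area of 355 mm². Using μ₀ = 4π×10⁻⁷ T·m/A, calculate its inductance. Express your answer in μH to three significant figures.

For a thin toroid, L = μ₀N²A/(2πR).
L = (4π×10⁻⁷)(848)²(3.550×10^-4) / (2π×0.245 m) = 2.084×10^-4 H.

L ≈ 208 μH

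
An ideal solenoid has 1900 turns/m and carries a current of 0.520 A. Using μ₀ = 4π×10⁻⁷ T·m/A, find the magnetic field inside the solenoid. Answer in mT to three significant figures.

B ≈ 1.24 mT

Inside a long solenoid, B = μ₀nI.
B = (4π×10⁻⁷)(1.900×10^3 m⁻¹)(0.520 A) = 1.242×10^-3 T.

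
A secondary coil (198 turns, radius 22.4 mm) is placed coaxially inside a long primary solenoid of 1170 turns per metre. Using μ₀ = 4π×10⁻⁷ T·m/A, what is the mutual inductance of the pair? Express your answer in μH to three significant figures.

The outer solenoid produces a uniform field B₁ = μ₀n₁I₁ across the inner coil,
so the flux linkage is N₂Φ = N₂B₁A₂ = μ₀n₁N₂A₂·I₁, giving M = μ₀n₁N₂A₂.
A₂ = πr² = π(2.240×10^-2 m)² = 1.576×10^-3 m².
M = (4π×10⁻⁷)(1170)(198)(1.576×10^-3) = 4.589×10^-4 H.

M ≈ 459 μH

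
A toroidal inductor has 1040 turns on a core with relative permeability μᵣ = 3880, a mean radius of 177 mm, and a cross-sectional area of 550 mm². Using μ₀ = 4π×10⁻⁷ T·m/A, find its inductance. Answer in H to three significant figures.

For a thin toroid, L = μ₀μᵣN²A/(2πR).
L = (4π×10⁻⁷)(3880)(1040)²(5.500×10^-4) / (2π×0.177 m) = 2.608 H.

L ≈ 2.61 H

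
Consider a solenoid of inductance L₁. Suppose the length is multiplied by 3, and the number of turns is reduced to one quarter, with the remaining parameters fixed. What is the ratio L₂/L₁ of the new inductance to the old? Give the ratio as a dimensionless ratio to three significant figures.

For a solenoid, L ∝ μᵣN²A/ℓ.
L₂/L₁ = (3)^-1 × (0.25)^2 = 0.0208.

L₂/L₁ = 0.0208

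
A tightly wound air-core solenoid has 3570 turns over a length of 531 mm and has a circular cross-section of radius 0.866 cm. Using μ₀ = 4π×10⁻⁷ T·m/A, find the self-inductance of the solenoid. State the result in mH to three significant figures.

L ≈ 7.11 mH

A = πr² = π(8.660×10^-3 m)² = 2.356×10^-4 m².
For a long solenoid, L = μ₀N²A/ℓ.
L = (4π×10⁻⁷)(3570)²(2.356×10^-4)/(0.531 m) = 7.106×10^-3 H.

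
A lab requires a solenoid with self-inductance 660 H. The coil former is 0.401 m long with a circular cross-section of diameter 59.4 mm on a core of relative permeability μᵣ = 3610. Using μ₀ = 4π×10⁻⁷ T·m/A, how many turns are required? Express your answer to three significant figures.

N ≈ 4590 turns

A = π(d/2)² = π(2.970×10^-2 m)² = 2.771×10^-3 m².
From L = μ₀μᵣN²A/ℓ, N = √(Lℓ / (μ₀μᵣA)).
N = √[(660)(0.401) / ((4π×10⁻⁷)(3610)×2.771×10^-3)] = √(2.105×10^7) ≈ 4588.3.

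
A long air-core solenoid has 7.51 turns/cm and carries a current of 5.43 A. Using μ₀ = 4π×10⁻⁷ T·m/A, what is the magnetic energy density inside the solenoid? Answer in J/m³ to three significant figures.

u ≈ 10.4 J/m³

B = μ₀nI = (4π×10⁻⁷)(751)(5.43) = 5.124×10^-3 T.
u = B²/(2μ₀) = (5.124×10^-3)²/(2×4π×10⁻⁷) = 10.449 J/m³.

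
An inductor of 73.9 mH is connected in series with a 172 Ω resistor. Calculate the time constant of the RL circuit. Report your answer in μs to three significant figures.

τ ≈ 430 μs

τ = L/R = (7.390×10^-2 H)/(172 Ω) = 4.297×10^-4 s.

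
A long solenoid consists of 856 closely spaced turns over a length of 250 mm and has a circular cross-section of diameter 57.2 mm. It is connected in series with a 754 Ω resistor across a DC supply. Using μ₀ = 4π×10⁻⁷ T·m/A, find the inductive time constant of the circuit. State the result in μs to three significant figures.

τ ≈ 12.6 μs

A = π(d/2)² = π(2.860×10^-2 m)² = 2.570×10^-3 m².
L = μ₀N²A/ℓ = (4π×10⁻⁷)(856)²(2.570×10^-3)/(0.25) = 9.4645×10^-3 H.
τ = L/R = (9.4645×10^-3)/(754) = 1.255×10^-5 s.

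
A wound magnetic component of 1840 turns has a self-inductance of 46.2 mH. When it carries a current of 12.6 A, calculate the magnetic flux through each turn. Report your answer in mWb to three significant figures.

From L = NΦ_B/I, the flux per turn is Φ_B = LI/N.
Φ_B = (4.620×10^-2 H)(12.6 A)/1840 = 3.164×10^-4 Wb.

Φ_B ≈ 0.316 mWb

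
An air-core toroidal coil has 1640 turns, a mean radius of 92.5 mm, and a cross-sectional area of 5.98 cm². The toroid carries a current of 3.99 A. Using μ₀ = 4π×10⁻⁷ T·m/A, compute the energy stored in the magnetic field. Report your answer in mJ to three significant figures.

U ≈ 27.7 mJ

L = μ₀N²A/(2πR) = (4π×10⁻⁷)(1640)²(5.980×10^-4)/(2π×9.250×10^-2) = 3.478×10^-3 H.
U = ½LI² = ½(3.478×10^-3)(3.99)² = 2.768×10^-2 J.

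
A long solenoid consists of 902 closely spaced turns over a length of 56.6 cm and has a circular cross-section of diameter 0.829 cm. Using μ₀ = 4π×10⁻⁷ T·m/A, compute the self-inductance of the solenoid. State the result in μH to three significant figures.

A = π(d/2)² = π(4.145×10^-3 m)² = 5.398×10^-5 m².
For a long solenoid, L = μ₀N²A/ℓ.
L = (4π×10⁻⁷)(902)²(5.398×10^-5)/(0.566 m) = 9.750×10^-5 H.

L ≈ 97.5 μH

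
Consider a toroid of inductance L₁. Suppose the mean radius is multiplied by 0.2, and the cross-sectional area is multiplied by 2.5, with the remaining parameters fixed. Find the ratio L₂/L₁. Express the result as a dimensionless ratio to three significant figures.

For a toroid, L ∝ μᵣN²A/R.
L₂/L₁ = (0.2)^-1 × (2.5) = 12.5.

L₂/L₁ = 12.5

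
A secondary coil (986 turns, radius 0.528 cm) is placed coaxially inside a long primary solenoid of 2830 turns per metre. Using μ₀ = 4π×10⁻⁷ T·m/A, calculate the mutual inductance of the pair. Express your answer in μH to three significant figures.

M ≈ 307 μH

The outer solenoid produces a uniform field B₁ = μ₀n₁I₁ across the inner coil,
so the flux linkage is N₂Φ = N₂B₁A₂ = μ₀n₁N₂A₂·I₁, giving M = μ₀n₁N₂A₂.
A₂ = πr² = π(5.280×10^-3 m)² = 8.758×10^-5 m².
M = (4π×10⁻⁷)(2830)(986)(8.758×10^-5) = 3.071×10^-4 H.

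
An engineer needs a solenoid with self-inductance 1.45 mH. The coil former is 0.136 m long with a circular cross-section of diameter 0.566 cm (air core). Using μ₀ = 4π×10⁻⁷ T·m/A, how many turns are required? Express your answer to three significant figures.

A = π(d/2)² = π(2.830×10^-3 m)² = 2.516×10^-5 m².
From L = μ₀N²A/ℓ, N = √(Lℓ / (μ₀A)).
N = √[(1.450×10^-3)(0.136) / ((4π×10⁻⁷)×2.516×10^-5)] = √(6.237×10^6) ≈ 2497.4.

N ≈ 2500 turns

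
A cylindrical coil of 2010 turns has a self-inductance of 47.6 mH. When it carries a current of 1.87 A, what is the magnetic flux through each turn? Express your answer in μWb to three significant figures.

From L = NΦ_B/I, the flux per turn is Φ_B = LI/N.
Φ_B = (4.760×10^-2 H)(1.87 A)/2010 = 4.428×10^-5 Wb.

Φ_B ≈ 44.3 μWb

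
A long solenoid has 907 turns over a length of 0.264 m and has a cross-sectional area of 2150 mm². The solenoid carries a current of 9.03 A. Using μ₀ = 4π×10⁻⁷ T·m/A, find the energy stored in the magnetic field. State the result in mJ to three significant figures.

A = 2150 mm² = 2.150×10^-3 m².
L = μ₀N²A/ℓ = (4π×10⁻⁷)(907)²(2.150×10^-3)/(0.264) = 8.419×10^-3 H.
U = ½LI² = ½(8.419×10^-3)(9.03)² = 0.3432 J.

U ≈ 343 mJ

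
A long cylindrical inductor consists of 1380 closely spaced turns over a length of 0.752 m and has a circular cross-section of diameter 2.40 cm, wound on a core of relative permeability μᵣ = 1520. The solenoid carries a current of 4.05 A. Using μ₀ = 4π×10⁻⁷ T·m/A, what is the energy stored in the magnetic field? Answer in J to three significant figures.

U ≈ 17.9 J

A = π(d/2)² = π(1.200×10^-2 m)² = 4.524×10^-4 m².
L = μ₀μᵣN²A/ℓ = (4π×10⁻⁷)(1520)(1380)²(4.524×10^-4)/(0.752) = 2.188 H.
U = ½LI² = ½(2.188)(4.05)² = 17.947 J.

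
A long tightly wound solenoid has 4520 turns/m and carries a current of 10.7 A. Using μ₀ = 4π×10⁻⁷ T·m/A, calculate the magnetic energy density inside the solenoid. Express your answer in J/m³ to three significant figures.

u ≈ 1470 J/m³

B = μ₀nI = (4π×10⁻⁷)(4.520×10^3)(10.7) = 6.078×10^-2 T.
u = B²/(2μ₀) = (6.078×10^-2)²/(2×4π×10⁻⁷) = 1.470×10^3 J/m³.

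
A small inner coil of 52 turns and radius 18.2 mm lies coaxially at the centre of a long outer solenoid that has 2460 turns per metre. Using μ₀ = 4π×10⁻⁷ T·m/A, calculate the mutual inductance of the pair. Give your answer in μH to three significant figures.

M ≈ 167 μH

The outer solenoid produces a uniform field B₁ = μ₀n₁I₁ across the inner coil,
so the flux linkage is N₂Φ = N₂B₁A₂ = μ₀n₁N₂A₂·I₁, giving M = μ₀n₁N₂A₂.
A₂ = πr² = π(1.820×10^-2 m)² = 1.041×10^-3 m².
M = (4π×10⁻⁷)(2460)(52)(1.041×10^-3) = 1.673×10^-4 H.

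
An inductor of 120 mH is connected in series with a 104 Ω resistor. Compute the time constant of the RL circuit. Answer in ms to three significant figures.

τ = L/R = (0.12 H)/(104 Ω) = 1.154×10^-3 s.

τ ≈ 1.15 ms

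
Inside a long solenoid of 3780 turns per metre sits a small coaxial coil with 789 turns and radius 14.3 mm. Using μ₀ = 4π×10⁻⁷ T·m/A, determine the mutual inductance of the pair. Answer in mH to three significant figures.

The outer solenoid produces a uniform field B₁ = μ₀n₁I₁ across the inner coil,
so the flux linkage is N₂Φ = N₂B₁A₂ = μ₀n₁N₂A₂·I₁, giving M = μ₀n₁N₂A₂.
A₂ = πr² = π(1.430×10^-2 m)² = 6.424×10^-4 m².
M = (4π×10⁻⁷)(3780)(789)(6.424×10^-4) = 2.408×10^-3 H.

M ≈ 2.41 mH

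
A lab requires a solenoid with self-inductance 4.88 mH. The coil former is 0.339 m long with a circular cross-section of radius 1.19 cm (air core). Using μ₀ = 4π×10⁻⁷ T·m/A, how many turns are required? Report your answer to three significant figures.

N ≈ 1720 turns

A = πr² = π(1.190×10^-2 m)² = 4.449×10^-4 m².
From L = μ₀N²A/ℓ, N = √(Lℓ / (μ₀A)).
N = √[(4.880×10^-3)(0.339) / ((4π×10⁻⁷)×4.449×10^-4)] = √(2.959×10^6) ≈ 1720.2.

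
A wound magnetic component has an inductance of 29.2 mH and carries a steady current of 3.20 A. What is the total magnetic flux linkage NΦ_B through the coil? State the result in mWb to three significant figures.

From L = NΦ_B/I, the flux linkage is NΦ_B = LI.
NΦ_B = (2.920×10^-2 H)(3.20 A) = 9.344×10^-2 Wb.

NΦ_B ≈ 93.4 mWb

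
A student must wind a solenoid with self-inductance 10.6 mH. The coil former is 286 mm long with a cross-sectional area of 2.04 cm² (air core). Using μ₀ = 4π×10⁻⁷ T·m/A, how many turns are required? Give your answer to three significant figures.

A = 2.04 cm² = 2.040×10^-4 m².
From L = μ₀N²A/ℓ, N = √(Lℓ / (μ₀A)).
N = √[(1.060×10^-2)(0.286) / ((4π×10⁻⁷)×2.040×10^-4)] = √(1.183×10^7) ≈ 3438.9.

N ≈ 3440 turns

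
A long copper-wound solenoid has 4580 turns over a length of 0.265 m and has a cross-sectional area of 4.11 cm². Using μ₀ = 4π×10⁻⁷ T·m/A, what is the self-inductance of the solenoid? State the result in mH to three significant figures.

L ≈ 40.9 mH

A = 4.11 cm² = 4.110×10^-4 m².
For a long solenoid, L = μ₀N²A/ℓ.
L = (4π×10⁻⁷)(4580)²(4.110×10^-4)/(0.265 m) = 4.088×10^-2 H.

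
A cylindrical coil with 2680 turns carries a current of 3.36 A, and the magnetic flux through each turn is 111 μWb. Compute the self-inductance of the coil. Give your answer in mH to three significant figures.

Self-inductance is defined by L = NΦ_B/I (flux linkage over current).
L = (2680)(1.110×10^-4 Wb)/(3.36 A) = 8.854×10^-2 H.

L ≈ 88.5 mH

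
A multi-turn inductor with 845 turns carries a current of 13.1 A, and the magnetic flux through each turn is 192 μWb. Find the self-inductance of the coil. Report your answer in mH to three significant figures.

L ≈ 12.4 mH

Self-inductance is defined by L = NΦ_B/I (flux linkage over current).
L = (845)(1.920×10^-4 Wb)/(13.1 A) = 1.238×10^-2 H.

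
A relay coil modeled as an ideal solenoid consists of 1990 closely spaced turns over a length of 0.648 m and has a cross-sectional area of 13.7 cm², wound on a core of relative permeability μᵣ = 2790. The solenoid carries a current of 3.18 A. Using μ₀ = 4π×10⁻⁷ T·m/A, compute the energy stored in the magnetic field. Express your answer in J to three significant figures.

A = 13.7 cm² = 1.370×10^-3 m².
L = μ₀μᵣN²A/ℓ = (4π×10⁻⁷)(2790)(1990)²(1.370×10^-3)/(0.648) = 29.35 H.
U = ½LI² = ½(29.35)(3.18)² = 148.4 J.

U ≈ 148 J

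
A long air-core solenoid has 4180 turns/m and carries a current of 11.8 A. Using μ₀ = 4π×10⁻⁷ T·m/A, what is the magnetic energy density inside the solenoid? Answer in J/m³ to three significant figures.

u ≈ 1530 J/m³

B = μ₀nI = (4π×10⁻⁷)(4.180×10^3)(11.8) = 6.198×10^-2 T.
u = B²/(2μ₀) = (6.198×10^-2)²/(2×4π×10⁻⁷) = 1.529×10^3 J/m³.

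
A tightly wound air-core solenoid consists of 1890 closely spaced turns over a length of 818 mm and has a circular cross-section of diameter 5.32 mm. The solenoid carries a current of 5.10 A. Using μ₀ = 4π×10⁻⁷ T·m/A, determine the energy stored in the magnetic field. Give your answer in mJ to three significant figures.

U ≈ 1.59 mJ

A = π(d/2)² = π(2.660×10^-3 m)² = 2.223×10^-5 m².
L = μ₀N²A/ℓ = (4π×10⁻⁷)(1890)²(2.223×10^-5)/(0.818) = 1.220×10^-4 H.
U = ½LI² = ½(1.220×10^-4)(5.10)² = 1.586×10^-3 J.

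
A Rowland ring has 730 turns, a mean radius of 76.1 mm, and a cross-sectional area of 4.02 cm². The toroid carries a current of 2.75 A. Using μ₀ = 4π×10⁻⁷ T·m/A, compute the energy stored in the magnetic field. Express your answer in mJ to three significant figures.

U ≈ 2.13 mJ

L = μ₀N²A/(2πR) = (4π×10⁻⁷)(730)²(4.020×10^-4)/(2π×7.610×10^-2) = 5.630×10^-4 H.
U = ½LI² = ½(5.630×10^-4)(2.75)² = 2.129×10^-3 J.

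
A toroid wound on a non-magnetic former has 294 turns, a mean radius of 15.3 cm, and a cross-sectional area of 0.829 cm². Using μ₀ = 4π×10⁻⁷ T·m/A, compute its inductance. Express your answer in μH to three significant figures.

L ≈ 9.37 μH

For a thin toroid, L = μ₀N²A/(2πR).
L = (4π×10⁻⁷)(294)²(8.290×10^-5) / (2π×0.153 m) = 9.367×10^-6 H.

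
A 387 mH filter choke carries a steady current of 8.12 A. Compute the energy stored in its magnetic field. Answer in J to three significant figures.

Stored magnetic energy: U = ½LI².
U = ½(0.387 H)(8.12 A)² = 12.76 J.

U ≈ 12.8 J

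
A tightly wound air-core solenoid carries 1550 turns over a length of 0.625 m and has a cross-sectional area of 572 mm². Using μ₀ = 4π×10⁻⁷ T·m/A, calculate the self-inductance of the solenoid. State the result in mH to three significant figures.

L ≈ 2.76 mH

A = 572 mm² = 5.720×10^-4 m².
For a long solenoid, L = μ₀N²A/ℓ.
L = (4π×10⁻⁷)(1550)²(5.720×10^-4)/(0.625 m) = 2.763×10^-3 H.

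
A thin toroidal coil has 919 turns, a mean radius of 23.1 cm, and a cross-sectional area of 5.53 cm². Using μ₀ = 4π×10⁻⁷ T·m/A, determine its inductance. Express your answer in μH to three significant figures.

For a thin toroid, L = μ₀N²A/(2πR).
L = (4π×10⁻⁷)(919)²(5.530×10^-4) / (2π×0.231 m) = 4.044×10^-4 H.

L ≈ 404 μH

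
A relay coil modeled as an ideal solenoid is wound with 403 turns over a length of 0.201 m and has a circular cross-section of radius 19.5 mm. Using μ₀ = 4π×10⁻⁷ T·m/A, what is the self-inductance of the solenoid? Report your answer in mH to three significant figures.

L ≈ 1.21 mH

A = πr² = π(1.950×10^-2 m)² = 1.1946×10^-3 m².
For a long solenoid, L = μ₀N²A/ℓ.
L = (4π×10⁻⁷)(403)²(1.1946×10^-3)/(0.201 m) = 1.213×10^-3 H.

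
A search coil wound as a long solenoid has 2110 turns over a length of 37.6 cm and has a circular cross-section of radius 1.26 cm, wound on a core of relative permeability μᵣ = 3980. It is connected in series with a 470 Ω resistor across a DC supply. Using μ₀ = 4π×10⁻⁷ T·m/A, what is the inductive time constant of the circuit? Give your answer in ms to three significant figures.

τ ≈ 62.8 ms

A = πr² = π(1.260×10^-2 m)² = 4.988×10^-4 m².
L = μ₀μᵣN²A/ℓ = (4π×10⁻⁷)(3980)(2110)²(4.988×10^-4)/(0.376) = 29.54 H.
τ = L/R = (29.54)/(470) = 6.284×10^-2 s.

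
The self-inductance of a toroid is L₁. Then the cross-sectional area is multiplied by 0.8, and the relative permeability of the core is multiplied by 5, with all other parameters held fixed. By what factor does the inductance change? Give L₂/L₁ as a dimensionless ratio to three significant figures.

L₂/L₁ = 4.00

For a toroid, L ∝ μᵣN²A/R.
L₂/L₁ = (0.8) × (5) = 4.00.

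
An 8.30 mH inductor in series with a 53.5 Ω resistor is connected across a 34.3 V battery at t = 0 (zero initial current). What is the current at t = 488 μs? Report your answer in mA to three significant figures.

τ = L/R = 8.300×10^-3/53.5 = 1.551×10^-4 s; final current I_∞ = ε/R = 34.3/53.5 = 0.6411 A.
I(t) = I_∞(1 − e^(−t/τ)) with t/τ = 3.146.
I = (0.6411)(1 − e^(−3.146)) = 0.6135 A.

I ≈ 614 mA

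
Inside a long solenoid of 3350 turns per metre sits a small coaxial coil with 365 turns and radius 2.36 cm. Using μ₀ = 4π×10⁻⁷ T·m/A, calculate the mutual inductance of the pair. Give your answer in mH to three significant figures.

M ≈ 2.69 mH

The outer solenoid produces a uniform field B₁ = μ₀n₁I₁ across the inner coil,
so the flux linkage is N₂Φ = N₂B₁A₂ = μ₀n₁N₂A₂·I₁, giving M = μ₀n₁N₂A₂.
A₂ = πr² = π(2.360×10^-2 m)² = 1.750×10^-3 m².
M = (4π×10⁻⁷)(3350)(365)(1.750×10^-3) = 2.689×10^-3 H.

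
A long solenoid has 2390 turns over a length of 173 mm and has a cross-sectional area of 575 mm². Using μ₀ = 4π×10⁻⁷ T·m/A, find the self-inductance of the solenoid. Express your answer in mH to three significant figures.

L ≈ 23.9 mH

A = 575 mm² = 5.750×10^-4 m².
For a long solenoid, L = μ₀N²A/ℓ.
L = (4π×10⁻⁷)(2390)²(5.750×10^-4)/(0.173 m) = 2.386×10^-2 H.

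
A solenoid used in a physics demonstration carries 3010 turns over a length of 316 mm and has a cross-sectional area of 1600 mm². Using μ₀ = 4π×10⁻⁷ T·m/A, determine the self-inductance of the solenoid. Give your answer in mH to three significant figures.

A = 1600 mm² = 1.600×10^-3 m².
For a long solenoid, L = μ₀N²A/ℓ.
L = (4π×10⁻⁷)(3010)²(1.600×10^-3)/(0.316 m) = 5.7647×10^-2 H.

L ≈ 57.6 mH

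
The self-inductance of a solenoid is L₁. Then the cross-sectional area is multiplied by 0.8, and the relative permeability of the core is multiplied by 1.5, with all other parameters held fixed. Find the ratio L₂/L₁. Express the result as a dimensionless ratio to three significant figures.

L₂/L₁ = 1.20

For a solenoid, L ∝ μᵣN²A/ℓ.
L₂/L₁ = (0.8) × (1.5) = 1.20.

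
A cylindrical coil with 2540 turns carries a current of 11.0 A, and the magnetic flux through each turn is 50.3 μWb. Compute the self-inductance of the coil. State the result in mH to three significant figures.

L ≈ 11.6 mH

Self-inductance is defined by L = NΦ_B/I (flux linkage over current).
L = (2540)(5.030×10^-5 Wb)/(11.0 A) = 1.161×10^-2 H.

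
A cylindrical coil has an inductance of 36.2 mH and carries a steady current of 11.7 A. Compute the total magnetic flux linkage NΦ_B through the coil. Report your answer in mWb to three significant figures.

NΦ_B ≈ 424 mWb

From L = NΦ_B/I, the flux linkage is NΦ_B = LI.
NΦ_B = (3.620×10^-2 H)(11.7 A) = 0.4235 Wb.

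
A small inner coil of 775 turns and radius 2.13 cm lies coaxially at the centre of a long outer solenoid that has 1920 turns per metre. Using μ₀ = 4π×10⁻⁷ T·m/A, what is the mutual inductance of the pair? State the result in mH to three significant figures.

The outer solenoid produces a uniform field B₁ = μ₀n₁I₁ across the inner coil,
so the flux linkage is N₂Φ = N₂B₁A₂ = μ₀n₁N₂A₂·I₁, giving M = μ₀n₁N₂A₂.
A₂ = πr² = π(2.130×10^-2 m)² = 1.425×10^-3 m².
M = (4π×10⁻⁷)(1920)(775)(1.425×10^-3) = 2.665×10^-3 H.

M ≈ 2.67 mH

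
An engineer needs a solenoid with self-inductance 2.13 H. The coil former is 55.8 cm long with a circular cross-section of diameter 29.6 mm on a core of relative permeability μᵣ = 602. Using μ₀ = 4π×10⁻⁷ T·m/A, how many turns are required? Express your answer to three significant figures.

N ≈ 1510 turns

A = π(d/2)² = π(1.480×10^-2 m)² = 6.881×10^-4 m².
From L = μ₀μᵣN²A/ℓ, N = √(Lℓ / (μ₀μᵣA)).
N = √[(2.13)(0.558) / ((4π×10⁻⁷)(602)×6.881×10^-4)] = √(2.283×10^6) ≈ 1511.0.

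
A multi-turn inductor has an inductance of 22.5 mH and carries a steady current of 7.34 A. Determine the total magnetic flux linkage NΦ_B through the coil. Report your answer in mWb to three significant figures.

NΦ_B ≈ 165 mWb

From L = NΦ_B/I, the flux linkage is NΦ_B = LI.
NΦ_B = (2.250×10^-2 H)(7.34 A) = 0.1651 Wb.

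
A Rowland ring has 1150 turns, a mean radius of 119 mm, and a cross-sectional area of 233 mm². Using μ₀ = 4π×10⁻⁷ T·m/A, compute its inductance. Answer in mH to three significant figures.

For a thin toroid, L = μ₀N²A/(2πR).
L = (4π×10⁻⁷)(1150)²(2.330×10^-4) / (2π×0.119 m) = 5.179×10^-4 H.

L ≈ 0.518 mH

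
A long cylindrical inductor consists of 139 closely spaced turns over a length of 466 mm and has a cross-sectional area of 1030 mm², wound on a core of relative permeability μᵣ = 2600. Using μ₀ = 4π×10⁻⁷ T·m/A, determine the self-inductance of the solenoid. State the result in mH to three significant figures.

A = 1030 mm² = 1.030×10^-3 m².
For a long solenoid, L = μ₀μᵣN²A/ℓ.
L = (4π×10⁻⁷)(2600)(139)²(1.030×10^-3)/(0.466 m) = 0.1395 H.

L ≈ 140 mH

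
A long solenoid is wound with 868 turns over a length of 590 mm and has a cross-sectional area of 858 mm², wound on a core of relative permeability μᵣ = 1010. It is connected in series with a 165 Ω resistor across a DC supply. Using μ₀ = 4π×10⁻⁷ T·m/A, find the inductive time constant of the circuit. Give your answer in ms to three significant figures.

τ ≈ 8.43 ms

A = 858 mm² = 8.580×10^-4 m².
L = μ₀μᵣN²A/ℓ = (4π×10⁻⁷)(1010)(868)²(8.580×10^-4)/(0.59) = 1.391 H.
τ = L/R = (1.391)/(165) = 8.428×10^-3 s.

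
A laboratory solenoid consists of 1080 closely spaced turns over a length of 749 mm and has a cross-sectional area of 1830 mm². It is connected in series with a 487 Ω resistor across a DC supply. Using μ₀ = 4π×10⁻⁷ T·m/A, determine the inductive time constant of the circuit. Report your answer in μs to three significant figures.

τ ≈ 7.35 μs

A = 1830 mm² = 1.830×10^-3 m².
L = μ₀N²A/ℓ = (4π×10⁻⁷)(1080)²(1.830×10^-3)/(0.749) = 3.581×10^-3 H.
τ = L/R = (3.581×10^-3)/(487) = 7.354×10^-6 s.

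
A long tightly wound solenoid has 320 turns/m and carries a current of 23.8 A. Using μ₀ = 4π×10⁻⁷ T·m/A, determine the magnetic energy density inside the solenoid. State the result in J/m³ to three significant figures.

B = μ₀nI = (4π×10⁻⁷)(320)(23.8) = 9.571×10^-3 T.
u = B²/(2μ₀) = (9.571×10^-3)²/(2×4π×10⁻⁷) = 36.44 J/m³.

u ≈ 36.4 J/m³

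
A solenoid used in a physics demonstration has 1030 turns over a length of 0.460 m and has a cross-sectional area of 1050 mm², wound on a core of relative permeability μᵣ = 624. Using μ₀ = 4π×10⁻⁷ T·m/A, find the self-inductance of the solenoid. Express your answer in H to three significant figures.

L ≈ 1.90 H

A = 1050 mm² = 1.050×10^-3 m².
For a long solenoid, L = μ₀μᵣN²A/ℓ.
L = (4π×10⁻⁷)(624)(1030)²(1.050×10^-3)/(0.46 m) = 1.899 H.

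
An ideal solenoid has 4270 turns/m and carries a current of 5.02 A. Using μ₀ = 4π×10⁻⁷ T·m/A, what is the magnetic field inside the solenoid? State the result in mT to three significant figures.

Inside a long solenoid, B = μ₀nI.
B = (4π×10⁻⁷)(4.270×10^3 m⁻¹)(5.02 A) = 2.694×10^-2 T.

B ≈ 26.9 mT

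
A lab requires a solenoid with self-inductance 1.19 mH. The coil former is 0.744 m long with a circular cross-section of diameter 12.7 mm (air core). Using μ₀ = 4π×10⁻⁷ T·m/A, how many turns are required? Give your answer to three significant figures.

N ≈ 2360 turns

A = π(d/2)² = π(6.350×10^-3 m)² = 1.267×10^-4 m².
From L = μ₀N²A/ℓ, N = √(Lℓ / (μ₀A)).
N = √[(1.190×10^-3)(0.744) / ((4π×10⁻⁷)×1.267×10^-4)] = √(5.562×10^6) ≈ 2358.3.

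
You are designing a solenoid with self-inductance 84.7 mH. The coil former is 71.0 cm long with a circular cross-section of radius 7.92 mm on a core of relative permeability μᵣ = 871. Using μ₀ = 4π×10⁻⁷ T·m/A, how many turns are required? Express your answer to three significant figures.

N ≈ 528 turns

A = πr² = π(7.920×10^-3 m)² = 1.971×10^-4 m².
From L = μ₀μᵣN²A/ℓ, N = √(Lℓ / (μ₀μᵣA)).
N = √[(8.470×10^-2)(0.71) / ((4π×10⁻⁷)(871)×1.971×10^-4)] = √(2.788×10^5) ≈ 528.0.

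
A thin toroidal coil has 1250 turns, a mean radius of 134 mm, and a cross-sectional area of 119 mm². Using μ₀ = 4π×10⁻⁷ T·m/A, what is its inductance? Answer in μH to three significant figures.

For a thin toroid, L = μ₀N²A/(2πR).
L = (4π×10⁻⁷)(1250)²(1.190×10^-4) / (2π×0.134 m) = 2.775×10^-4 H.

L ≈ 278 μH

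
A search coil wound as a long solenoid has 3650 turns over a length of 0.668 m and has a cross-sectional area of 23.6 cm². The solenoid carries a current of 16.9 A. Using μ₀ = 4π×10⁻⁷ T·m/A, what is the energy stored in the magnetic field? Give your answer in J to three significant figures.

U ≈ 8.45 J

A = 23.6 cm² = 2.360×10^-3 m².
L = μ₀N²A/ℓ = (4π×10⁻⁷)(3650)²(2.360×10^-3)/(0.668) = 5.9147×10^-2 H.
U = ½LI² = ½(5.9147×10^-2)(16.9)² = 8.446 J.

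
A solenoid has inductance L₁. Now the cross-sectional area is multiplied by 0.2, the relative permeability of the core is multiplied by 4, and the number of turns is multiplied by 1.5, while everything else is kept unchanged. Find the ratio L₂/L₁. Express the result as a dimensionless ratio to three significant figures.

For a solenoid, L ∝ μᵣN²A/ℓ.
L₂/L₁ = (0.2) × (4) × (1.5)^2 = 1.80.

L₂/L₁ = 1.80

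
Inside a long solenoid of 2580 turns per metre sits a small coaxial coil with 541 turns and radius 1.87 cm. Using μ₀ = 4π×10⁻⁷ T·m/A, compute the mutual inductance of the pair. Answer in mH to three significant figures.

The outer solenoid produces a uniform field B₁ = μ₀n₁I₁ across the inner coil,
so the flux linkage is N₂Φ = N₂B₁A₂ = μ₀n₁N₂A₂·I₁, giving M = μ₀n₁N₂A₂.
A₂ = πr² = π(1.870×10^-2 m)² = 1.099×10^-3 m².
M = (4π×10⁻⁷)(2580)(541)(1.099×10^-3) = 1.927×10^-3 H.

M ≈ 1.93 mH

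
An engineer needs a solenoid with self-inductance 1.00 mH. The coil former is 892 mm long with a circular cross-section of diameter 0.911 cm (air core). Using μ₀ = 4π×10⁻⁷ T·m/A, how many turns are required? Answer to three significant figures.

N ≈ 3300 turns

A = π(d/2)² = π(4.555×10^-3 m)² = 6.518×10^-5 m².
From L = μ₀N²A/ℓ, N = √(Lℓ / (μ₀A)).
N = √[(1.000×10^-3)(0.892) / ((4π×10⁻⁷)×6.518×10^-5)] = √(1.089×10^7) ≈ 3300.0.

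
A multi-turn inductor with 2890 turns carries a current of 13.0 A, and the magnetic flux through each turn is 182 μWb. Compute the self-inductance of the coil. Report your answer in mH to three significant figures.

Self-inductance is defined by L = NΦ_B/I (flux linkage over current).
L = (2890)(1.820×10^-4 Wb)/(13.0 A) = 4.046×10^-2 H.

L ≈ 40.5 mH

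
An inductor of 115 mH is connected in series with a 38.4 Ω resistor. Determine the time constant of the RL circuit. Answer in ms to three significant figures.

τ = L/R = (0.115 H)/(38.4 Ω) = 2.9948×10^-3 s.

τ ≈ 2.99 ms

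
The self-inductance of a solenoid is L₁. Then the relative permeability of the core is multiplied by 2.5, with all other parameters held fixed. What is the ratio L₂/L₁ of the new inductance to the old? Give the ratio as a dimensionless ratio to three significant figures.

For a solenoid, L ∝ μᵣN²A/ℓ.
L₂/L₁ = (2.5) = 2.50.

L₂/L₁ = 2.50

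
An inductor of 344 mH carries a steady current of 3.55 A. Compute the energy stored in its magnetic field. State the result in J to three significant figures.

Stored magnetic energy: U = ½LI².
U = ½(0.344 H)(3.55 A)² = 2.168 J.

U ≈ 2.17 J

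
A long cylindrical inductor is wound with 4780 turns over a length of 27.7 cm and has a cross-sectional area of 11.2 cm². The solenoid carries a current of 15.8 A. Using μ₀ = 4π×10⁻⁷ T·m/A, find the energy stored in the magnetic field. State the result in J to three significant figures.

A = 11.2 cm² = 1.120×10^-3 m².
L = μ₀N²A/ℓ = (4π×10⁻⁷)(4780)²(1.120×10^-3)/(0.277) = 0.1161 H.
U = ½LI² = ½(0.1161)(15.8)² = 14.49 J.

U ≈ 14.5 J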